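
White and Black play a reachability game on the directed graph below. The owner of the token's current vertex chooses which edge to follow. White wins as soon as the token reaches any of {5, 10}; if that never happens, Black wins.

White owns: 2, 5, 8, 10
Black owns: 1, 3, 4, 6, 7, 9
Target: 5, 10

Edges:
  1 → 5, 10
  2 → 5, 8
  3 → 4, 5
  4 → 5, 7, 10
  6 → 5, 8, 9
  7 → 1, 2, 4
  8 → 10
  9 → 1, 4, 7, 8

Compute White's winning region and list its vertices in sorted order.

1, 2, 5, 8, 10

A0 = {5, 10}
A1: add {1, 2, 8} — 1 (Black): all of {5, 10} already in; 2 (White) has 2→5; 8 (White) has 8→10.
A2 = A1; e.g. 3 (Black) can still go to 4. Fixed point.
White's winning region = {1, 2, 5, 8, 10}.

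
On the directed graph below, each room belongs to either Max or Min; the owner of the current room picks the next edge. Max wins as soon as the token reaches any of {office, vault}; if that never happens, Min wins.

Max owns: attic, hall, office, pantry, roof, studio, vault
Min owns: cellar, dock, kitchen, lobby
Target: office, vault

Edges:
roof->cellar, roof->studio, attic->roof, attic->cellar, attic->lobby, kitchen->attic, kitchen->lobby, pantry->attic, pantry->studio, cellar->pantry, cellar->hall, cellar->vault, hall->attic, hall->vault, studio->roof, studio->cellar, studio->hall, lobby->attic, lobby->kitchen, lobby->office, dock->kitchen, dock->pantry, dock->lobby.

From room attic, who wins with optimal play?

A0 = {office, vault}
A1: add {hall} — hall (Max) has hall→vault.
A2: add {studio} — studio (Max) has studio→hall.
A3: add {pantry, roof} — roof (Max) has roof→studio; pantry (Max) has pantry→studio.
A4: add {attic, cellar} — attic (Max) has attic→roof; cellar (Min): all of {pantry, hall, vault} already in.
A5 = A4; e.g. kitchen (Min) can still go to lobby. Fixed point.
attic ∈ A4, so Max can force the target.

Max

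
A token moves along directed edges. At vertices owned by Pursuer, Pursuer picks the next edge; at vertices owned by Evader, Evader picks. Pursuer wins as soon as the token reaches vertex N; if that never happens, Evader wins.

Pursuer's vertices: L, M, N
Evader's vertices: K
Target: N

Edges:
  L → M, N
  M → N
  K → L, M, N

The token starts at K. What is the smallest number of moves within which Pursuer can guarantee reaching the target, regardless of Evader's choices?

2

A0 = {N}
A1: add {L, M} — L (Pursuer) has L→N; M (Pursuer) has M→N.
A2: add {K} — K (Evader): all of {L, M, N} already in.
A2 = all vertices. Fixed point.
K enters the attractor at level 2, so Pursuer can force the target in 2 moves from there.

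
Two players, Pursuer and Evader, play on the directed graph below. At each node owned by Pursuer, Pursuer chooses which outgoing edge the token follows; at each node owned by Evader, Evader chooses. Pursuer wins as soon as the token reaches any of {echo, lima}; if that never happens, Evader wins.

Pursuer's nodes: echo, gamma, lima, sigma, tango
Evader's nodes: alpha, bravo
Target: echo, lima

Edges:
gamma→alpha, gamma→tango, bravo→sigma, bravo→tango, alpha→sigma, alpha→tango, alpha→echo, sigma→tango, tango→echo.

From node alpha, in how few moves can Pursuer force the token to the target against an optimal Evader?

A0 = {echo, lima}
A1: add {tango} — tango (Pursuer) has tango→echo.
A2: add {gamma, sigma} — gamma (Pursuer) has gamma→tango; sigma (Pursuer) has sigma→tango.
A3: add {alpha, bravo} — bravo (Evader): all of {sigma, tango} already in; alpha (Evader): all of {sigma, tango, echo} already in.
A3 = all vertices. Fixed point.
alpha enters the attractor at level 3, so Pursuer can force the target in 3 moves from there.

3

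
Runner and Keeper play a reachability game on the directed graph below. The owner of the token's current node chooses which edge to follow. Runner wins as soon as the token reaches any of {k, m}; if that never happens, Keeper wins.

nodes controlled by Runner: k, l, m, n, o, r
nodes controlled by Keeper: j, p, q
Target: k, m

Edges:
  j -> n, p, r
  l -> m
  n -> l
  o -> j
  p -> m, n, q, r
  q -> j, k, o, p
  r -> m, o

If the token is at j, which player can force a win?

Keeper

A0 = {k, m}
A1: add {l, r} — l (Runner) has l→m; r (Runner) has r→m.
A2: add {n} — n (Runner) has n→l.
A3 = A2; e.g. j (Keeper) can still go to p. Fixed point.
j never enters the attractor, so Keeper can avoid the target forever.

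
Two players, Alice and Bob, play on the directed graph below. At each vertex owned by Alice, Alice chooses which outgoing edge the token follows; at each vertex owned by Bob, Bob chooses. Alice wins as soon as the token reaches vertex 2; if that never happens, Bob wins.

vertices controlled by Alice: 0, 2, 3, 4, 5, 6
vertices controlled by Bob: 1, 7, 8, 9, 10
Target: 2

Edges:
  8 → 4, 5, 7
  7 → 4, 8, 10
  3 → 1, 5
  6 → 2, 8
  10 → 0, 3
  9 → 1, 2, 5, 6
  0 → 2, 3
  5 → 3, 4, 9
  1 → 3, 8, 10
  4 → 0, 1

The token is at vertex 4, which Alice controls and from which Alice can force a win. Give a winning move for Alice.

0

A0 = {2}
A1: add {0, 6} — 0 (Alice) has 0→2; 6 (Alice) has 6→2.
A2: add {4} — 4 (Alice) has 4→0.
A3: add {5} — 5 (Alice) has 5→4.
A4: add {3} — 3 (Alice) has 3→5.
A5: add {10} — 10 (Bob): all of {0, 3} already in.
A6 = A5; e.g. 1 (Bob) can still go to 8. Fixed point.
From 4, successor 0 is in the attractor (rank 1); the other successor 1 is not.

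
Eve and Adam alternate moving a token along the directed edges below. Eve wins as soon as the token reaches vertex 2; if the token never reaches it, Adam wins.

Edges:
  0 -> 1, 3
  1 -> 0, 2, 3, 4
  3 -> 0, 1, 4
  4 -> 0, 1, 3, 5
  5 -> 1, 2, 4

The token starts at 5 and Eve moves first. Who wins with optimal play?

Eve

Track states (vertex, player-to-move).
A0 = {(2,Eve), (2,Adam)}
A1: add {(1,Eve), (5,Eve)}.
(5,Eve) ∈ A1 ⇒ Eve forces the target.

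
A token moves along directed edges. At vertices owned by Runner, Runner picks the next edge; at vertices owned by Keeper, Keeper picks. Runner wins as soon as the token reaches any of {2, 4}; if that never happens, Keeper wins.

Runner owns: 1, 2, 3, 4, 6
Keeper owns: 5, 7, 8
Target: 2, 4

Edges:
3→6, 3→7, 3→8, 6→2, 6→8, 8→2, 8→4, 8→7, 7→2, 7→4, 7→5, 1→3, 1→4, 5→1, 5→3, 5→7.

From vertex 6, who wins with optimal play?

A0 = {2, 4}
A1: add {1, 6} — 1 (Runner) has 1→4; 6 (Runner) has 6→2.
6 ∈ A1, so Runner can force the target.

Runner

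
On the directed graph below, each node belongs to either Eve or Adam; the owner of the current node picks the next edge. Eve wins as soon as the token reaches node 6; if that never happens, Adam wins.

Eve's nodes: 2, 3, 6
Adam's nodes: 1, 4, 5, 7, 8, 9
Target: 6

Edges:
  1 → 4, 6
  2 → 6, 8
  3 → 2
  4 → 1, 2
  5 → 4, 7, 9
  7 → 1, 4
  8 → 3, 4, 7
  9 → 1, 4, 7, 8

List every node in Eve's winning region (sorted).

A0 = {6}
A1: add {2} — 2 (Eve) has 2→6.
A2: add {3} — 3 (Eve) has 3→2.
A3 = A2; e.g. 1 (Adam) can still go to 4. Fixed point.
Eve's winning region = {2, 3, 6}.

2, 3, 6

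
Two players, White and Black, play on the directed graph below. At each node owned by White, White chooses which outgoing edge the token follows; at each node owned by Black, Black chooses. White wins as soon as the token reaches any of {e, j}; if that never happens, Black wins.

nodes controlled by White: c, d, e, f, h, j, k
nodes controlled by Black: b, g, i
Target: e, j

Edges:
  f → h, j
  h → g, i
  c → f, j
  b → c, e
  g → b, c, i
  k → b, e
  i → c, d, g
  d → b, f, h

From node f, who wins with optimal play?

A0 = {e, j}
A1: add {c, f, k} — c (White) has c→j; f (White) has f→j; k (White) has k→e.
f ∈ A1, so White can force the target.

White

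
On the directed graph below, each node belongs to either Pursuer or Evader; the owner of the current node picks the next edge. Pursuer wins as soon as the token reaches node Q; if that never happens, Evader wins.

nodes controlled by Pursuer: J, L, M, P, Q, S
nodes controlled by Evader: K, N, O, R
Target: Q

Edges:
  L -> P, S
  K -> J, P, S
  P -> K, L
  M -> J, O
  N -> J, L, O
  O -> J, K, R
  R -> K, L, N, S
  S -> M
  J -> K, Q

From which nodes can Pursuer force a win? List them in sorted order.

A0 = {Q}
A1: add {J} — J (Pursuer) has J→Q.
A2: add {M} — M (Pursuer) has M→J.
A3: add {S} — S (Pursuer) has S→M.
A4: add {L} — L (Pursuer) has L→S.
A5: add {P} — P (Pursuer) has P→L.
A6: add {K} — K (Evader): all of {J, P, S} already in.
A7 = A6; e.g. N (Evader) can still go to O. Fixed point.
Pursuer's winning region = {J, K, L, M, P, Q, S}.

J, K, L, M, P, Q, S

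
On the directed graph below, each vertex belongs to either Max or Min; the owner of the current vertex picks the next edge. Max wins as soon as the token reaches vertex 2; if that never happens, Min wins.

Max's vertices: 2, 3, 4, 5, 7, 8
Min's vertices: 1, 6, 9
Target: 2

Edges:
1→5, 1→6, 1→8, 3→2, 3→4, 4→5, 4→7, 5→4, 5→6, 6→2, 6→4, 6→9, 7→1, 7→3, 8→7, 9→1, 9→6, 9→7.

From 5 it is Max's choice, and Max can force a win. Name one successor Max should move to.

4

A0 = {2}
A1: add {3} — 3 (Max) has 3→2.
A2: add {7} — 7 (Max) has 7→3.
A3: add {4, 8} — 4 (Max) has 4→7; 8 (Max) has 8→7.
A4: add {5} — 5 (Max) has 5→4.
A5 = A4; e.g. 1 (Min) can still go to 6. Fixed point.
From 5, successor 4 is in the attractor (rank 3); the other successor 6 is not.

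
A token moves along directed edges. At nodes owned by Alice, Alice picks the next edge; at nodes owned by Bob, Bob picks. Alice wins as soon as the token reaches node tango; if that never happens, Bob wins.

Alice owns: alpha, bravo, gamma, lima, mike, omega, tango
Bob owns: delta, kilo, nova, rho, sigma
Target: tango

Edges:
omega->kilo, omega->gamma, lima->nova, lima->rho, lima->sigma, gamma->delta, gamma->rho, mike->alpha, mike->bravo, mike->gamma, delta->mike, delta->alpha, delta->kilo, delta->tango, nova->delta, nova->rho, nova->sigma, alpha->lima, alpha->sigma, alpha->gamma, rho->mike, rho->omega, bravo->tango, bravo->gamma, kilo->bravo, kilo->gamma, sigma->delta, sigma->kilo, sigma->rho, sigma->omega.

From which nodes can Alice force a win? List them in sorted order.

A0 = {tango}
A1: add {bravo} — bravo (Alice) has bravo→tango.
A2: add {mike} — mike (Alice) has mike→bravo.
A3 = A2; e.g. delta (Bob) can still go to alpha. Fixed point.
Alice's winning region = {bravo, mike, tango}.

bravo, mike, tango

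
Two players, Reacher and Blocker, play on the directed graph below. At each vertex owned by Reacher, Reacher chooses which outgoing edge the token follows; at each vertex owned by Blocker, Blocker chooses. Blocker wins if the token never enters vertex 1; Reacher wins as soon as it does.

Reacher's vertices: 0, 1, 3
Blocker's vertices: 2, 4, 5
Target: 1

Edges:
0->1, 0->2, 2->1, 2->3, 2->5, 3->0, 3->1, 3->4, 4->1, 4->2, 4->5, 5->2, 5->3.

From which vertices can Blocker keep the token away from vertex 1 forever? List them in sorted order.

A0 = {1}
A1: add {0, 3} — 0 (Reacher) has 0→1; 3 (Reacher) has 3→1.
A2 = A1; e.g. 2 (Blocker) can still go to 5. Fixed point.
Reacher's attractor = {0, 1, 3}; Blocker avoids the target exactly from the complement.

2, 4, 5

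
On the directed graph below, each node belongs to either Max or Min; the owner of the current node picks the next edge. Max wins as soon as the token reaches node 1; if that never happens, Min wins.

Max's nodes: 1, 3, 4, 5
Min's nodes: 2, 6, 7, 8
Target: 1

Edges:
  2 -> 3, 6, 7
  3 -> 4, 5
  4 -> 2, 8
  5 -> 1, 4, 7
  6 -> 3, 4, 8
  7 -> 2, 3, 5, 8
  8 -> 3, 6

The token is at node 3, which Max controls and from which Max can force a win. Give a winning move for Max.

A0 = {1}
A1: add {5} — 5 (Max) has 5→1.
A2: add {3} — 3 (Max) has 3→5.
A3 = A2; e.g. 2 (Min) can still go to 6. Fixed point.
From 3, successor 5 is in the attractor (rank 1); the other successor 4 is not.

5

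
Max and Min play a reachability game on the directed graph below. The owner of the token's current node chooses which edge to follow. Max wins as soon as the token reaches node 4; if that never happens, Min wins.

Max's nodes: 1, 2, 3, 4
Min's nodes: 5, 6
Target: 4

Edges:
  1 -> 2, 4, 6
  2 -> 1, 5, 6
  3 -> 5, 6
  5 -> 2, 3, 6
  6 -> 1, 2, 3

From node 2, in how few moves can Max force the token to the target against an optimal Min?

2

A0 = {4}
A1: add {1} — 1 (Max) has 1→4.
A2: add {2} — 2 (Max) has 2→1.
A3 = A2; e.g. 3 (Max) has no edge into A2. Fixed point.
2 enters the attractor at level 2, so Max can force the target in 2 moves from there.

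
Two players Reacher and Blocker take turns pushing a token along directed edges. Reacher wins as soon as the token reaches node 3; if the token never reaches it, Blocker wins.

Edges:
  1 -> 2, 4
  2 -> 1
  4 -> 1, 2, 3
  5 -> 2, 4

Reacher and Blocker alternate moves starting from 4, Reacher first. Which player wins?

Track states (vertex, player-to-move).
A0 = {(3,Reacher), (3,Blocker)}
A1: add {(4,Reacher)}.
(4,Reacher) ∈ A1 ⇒ Reacher forces the target.

Reacher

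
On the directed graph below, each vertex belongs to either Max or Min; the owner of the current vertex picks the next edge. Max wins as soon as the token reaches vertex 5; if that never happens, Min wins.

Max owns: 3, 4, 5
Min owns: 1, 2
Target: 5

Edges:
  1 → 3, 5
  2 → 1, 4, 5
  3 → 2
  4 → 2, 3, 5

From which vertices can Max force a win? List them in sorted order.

4, 5

A0 = {5}
A1: add {4} — 4 (Max) has 4→5.
A2 = A1; e.g. 1 (Min) can still go to 3. Fixed point.
Max's winning region = {4, 5}.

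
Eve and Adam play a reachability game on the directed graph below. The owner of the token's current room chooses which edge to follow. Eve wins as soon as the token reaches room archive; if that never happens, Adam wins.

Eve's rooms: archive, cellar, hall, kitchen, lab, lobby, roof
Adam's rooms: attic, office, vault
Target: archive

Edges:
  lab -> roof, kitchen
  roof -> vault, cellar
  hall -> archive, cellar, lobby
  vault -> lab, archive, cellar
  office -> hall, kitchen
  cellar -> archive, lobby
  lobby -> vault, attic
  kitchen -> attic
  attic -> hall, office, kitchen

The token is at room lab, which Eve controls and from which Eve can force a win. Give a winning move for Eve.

roof

A0 = {archive}
A1: add {cellar, hall} — hall (Eve) has hall→archive; cellar (Eve) has cellar→archive.
A2: add {roof} — roof (Eve) has roof→cellar.
A3: add {lab} — lab (Eve) has lab→roof.
A4: add {vault} — vault (Adam): all of {lab, archive, cellar} already in.
A5: add {lobby} — lobby (Eve) has lobby→vault.
A6 = A5; e.g. office (Adam) can still go to kitchen. Fixed point.
From lab, successor roof is in the attractor (rank 2); the other successor kitchen is not.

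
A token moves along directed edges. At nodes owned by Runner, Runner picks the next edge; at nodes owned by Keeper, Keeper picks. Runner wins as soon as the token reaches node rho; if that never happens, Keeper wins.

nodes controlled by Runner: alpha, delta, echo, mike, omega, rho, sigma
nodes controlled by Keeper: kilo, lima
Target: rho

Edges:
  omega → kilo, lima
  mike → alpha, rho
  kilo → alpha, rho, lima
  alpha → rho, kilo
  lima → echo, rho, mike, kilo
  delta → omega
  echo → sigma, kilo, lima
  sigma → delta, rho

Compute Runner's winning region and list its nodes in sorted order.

alpha, echo, mike, rho, sigma

A0 = {rho}
A1: add {alpha, mike, sigma} — alpha (Runner) has alpha→rho; sigma (Runner) has sigma→rho; mike (Runner) has mike→rho.
A2: add {echo} — echo (Runner) has echo→sigma.
A3 = A2; e.g. omega (Runner) has no edge into A2. Fixed point.
Runner's winning region = {alpha, echo, mike, rho, sigma}.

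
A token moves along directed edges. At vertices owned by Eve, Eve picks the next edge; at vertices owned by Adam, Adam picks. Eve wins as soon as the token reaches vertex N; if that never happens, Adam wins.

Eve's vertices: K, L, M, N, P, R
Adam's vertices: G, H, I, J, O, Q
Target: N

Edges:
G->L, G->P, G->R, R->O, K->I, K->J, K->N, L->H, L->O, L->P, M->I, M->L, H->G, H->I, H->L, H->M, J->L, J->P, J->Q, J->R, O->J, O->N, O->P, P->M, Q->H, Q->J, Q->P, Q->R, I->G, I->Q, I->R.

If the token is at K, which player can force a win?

A0 = {N}
A1: add {K} — K (Eve) has K→N.
A2 = A1; e.g. G (Adam) can still go to L. Fixed point.
K ∈ A1, so Eve can force the target.

Eve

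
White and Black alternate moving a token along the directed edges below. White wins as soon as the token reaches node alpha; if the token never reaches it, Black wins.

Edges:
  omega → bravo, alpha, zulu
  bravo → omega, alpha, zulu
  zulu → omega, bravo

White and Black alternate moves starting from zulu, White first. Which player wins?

Track states (vertex, player-to-move).
A0 = {(alpha,White), (alpha,Black)}
A1: add {(omega,White), (bravo,White)}.
A2: add {(zulu,Black)}.
A3 = A2; e.g. (omega,Black) stays out. (zulu,White) never enters ⇒ Black avoids the target.

Black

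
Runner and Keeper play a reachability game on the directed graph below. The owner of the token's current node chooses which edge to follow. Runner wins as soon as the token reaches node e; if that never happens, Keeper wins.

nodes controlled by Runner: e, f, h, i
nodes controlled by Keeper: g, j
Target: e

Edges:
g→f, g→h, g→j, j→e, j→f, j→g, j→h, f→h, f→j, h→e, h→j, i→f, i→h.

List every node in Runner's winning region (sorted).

A0 = {e}
A1: add {h} — h (Runner) has h→e.
A2: add {f, i} — f (Runner) has f→h; i (Runner) has i→h.
A3 = A2; e.g. g (Keeper) can still go to j. Fixed point.
Runner's winning region = {e, f, h, i}.

e, f, h, i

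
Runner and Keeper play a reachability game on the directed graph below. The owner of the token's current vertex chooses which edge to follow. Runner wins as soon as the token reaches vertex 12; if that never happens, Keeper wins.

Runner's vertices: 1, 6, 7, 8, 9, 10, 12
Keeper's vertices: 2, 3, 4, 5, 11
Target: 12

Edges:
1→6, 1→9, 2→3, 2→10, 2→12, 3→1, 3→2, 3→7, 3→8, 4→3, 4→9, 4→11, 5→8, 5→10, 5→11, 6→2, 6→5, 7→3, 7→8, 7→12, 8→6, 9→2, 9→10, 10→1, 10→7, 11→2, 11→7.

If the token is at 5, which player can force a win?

A0 = {12}
A1: add {7} — 7 (Runner) has 7→12.
A2: add {10} — 10 (Runner) has 10→7.
A3: add {9} — 9 (Runner) has 9→10.
A4: add {1} — 1 (Runner) has 1→9.
A5 = A4; e.g. 2 (Keeper) can still go to 3. Fixed point.
5 never enters the attractor, so Keeper can avoid the target forever.

Keeper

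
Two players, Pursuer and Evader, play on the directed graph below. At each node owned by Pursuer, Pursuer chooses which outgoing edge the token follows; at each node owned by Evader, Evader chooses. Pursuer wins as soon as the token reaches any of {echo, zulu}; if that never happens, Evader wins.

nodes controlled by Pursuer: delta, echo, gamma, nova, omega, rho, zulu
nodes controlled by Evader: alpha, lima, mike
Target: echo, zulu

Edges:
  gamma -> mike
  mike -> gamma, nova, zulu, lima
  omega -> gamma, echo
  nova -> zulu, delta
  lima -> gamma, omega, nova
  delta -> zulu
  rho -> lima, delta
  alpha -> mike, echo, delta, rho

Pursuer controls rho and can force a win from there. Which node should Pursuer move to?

A0 = {echo, zulu}
A1: add {delta, nova, omega} — omega (Pursuer) has omega→echo; nova (Pursuer) has nova→zulu; delta (Pursuer) has delta→zulu.
A2: add {rho} — rho (Pursuer) has rho→delta.
A3 = A2; e.g. gamma (Pursuer) has no edge into A2. Fixed point.
From rho, successor delta is in the attractor (rank 1); the other successor lima is not.

delta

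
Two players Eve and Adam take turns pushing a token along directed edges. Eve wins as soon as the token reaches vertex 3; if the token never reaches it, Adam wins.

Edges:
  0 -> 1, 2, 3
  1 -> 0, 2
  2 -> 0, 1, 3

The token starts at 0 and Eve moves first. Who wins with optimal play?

Track states (vertex, player-to-move).
A0 = {(3,Eve), (3,Adam)}
A1: add {(0,Eve), (2,Eve)}.
(0,Eve) ∈ A1 ⇒ Eve forces the target.

Eve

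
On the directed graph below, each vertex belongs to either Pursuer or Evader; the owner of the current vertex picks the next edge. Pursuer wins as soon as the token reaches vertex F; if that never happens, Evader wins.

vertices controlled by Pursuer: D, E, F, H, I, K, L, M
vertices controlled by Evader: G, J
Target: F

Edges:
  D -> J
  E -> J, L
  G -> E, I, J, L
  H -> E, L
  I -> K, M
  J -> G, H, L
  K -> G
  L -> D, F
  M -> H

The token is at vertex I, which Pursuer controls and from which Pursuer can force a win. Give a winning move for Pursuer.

A0 = {F}
A1: add {L} — L (Pursuer) has L→F.
A2: add {E, H} — E (Pursuer) has E→L; H (Pursuer) has H→L.
A3: add {M} — M (Pursuer) has M→H.
A4: add {I} — I (Pursuer) has I→M.
A5 = A4; e.g. D (Pursuer) has no edge into A4. Fixed point.
From I, successor M is in the attractor (rank 3); the other successor K is not.

M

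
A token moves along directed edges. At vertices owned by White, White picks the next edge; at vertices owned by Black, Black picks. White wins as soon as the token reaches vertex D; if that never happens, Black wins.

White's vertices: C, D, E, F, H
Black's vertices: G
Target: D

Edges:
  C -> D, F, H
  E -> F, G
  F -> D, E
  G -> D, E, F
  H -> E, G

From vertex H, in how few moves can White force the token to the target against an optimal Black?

A0 = {D}
A1: add {C, F} — C (White) has C→D; F (White) has F→D.
A2: add {E} — E (White) has E→F.
A3: add {G, H} — G (Black): all of {D, E, F} already in; H (White) has H→E.
A3 = all vertices. Fixed point.
H enters the attractor at level 3, so White can force the target in 3 moves from there.

3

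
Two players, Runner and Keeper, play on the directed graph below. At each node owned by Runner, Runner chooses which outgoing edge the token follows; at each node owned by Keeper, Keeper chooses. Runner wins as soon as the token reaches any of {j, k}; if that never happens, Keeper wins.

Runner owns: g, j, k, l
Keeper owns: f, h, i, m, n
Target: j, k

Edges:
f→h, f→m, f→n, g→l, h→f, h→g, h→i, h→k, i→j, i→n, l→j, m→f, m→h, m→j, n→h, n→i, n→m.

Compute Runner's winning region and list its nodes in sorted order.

A0 = {j, k}
A1: add {l} — l (Runner) has l→j.
A2: add {g} — g (Runner) has g→l.
A3 = A2; e.g. f (Keeper) can still go to h. Fixed point.
Runner's winning region = {g, j, k, l}.

g, j, k, l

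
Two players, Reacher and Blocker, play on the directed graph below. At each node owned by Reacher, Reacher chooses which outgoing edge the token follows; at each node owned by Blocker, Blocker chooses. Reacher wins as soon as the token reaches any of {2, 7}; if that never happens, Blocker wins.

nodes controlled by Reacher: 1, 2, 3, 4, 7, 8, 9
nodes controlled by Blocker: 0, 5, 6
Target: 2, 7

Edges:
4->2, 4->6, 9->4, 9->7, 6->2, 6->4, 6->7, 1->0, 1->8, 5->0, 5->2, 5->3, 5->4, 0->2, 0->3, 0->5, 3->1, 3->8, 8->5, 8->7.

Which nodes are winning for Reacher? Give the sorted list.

A0 = {2, 7}
A1: add {4, 8, 9} — 4 (Reacher) has 4→2; 8 (Reacher) has 8→7; 9 (Reacher) has 9→7.
A2: add {1, 3, 6} — 1 (Reacher) has 1→8; 3 (Reacher) has 3→8; 6 (Blocker): all of {2, 4, 7} already in.
A3 = A2; e.g. 0 (Blocker) can still go to 5. Fixed point.
Reacher's winning region = {1, 2, 3, 4, 6, 7, 8, 9}.

1, 2, 3, 4, 6, 7, 8, 9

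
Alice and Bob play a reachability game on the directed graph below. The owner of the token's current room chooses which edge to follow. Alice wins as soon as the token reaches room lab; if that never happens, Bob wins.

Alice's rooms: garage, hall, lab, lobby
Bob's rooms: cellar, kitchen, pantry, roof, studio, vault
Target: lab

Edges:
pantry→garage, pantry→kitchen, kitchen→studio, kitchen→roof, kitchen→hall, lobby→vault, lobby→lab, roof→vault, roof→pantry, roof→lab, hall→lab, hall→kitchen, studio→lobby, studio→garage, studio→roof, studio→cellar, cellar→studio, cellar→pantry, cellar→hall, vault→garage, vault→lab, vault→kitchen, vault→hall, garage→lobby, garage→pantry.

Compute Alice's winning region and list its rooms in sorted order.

A0 = {lab}
A1: add {hall, lobby} — lobby (Alice) has lobby→lab; hall (Alice) has hall→lab.
A2: add {garage} — garage (Alice) has garage→lobby.
A3 = A2; e.g. studio (Bob) can still go to roof. Fixed point.
Alice's winning region = {garage, hall, lab, lobby}.

garage, hall, lab, lobby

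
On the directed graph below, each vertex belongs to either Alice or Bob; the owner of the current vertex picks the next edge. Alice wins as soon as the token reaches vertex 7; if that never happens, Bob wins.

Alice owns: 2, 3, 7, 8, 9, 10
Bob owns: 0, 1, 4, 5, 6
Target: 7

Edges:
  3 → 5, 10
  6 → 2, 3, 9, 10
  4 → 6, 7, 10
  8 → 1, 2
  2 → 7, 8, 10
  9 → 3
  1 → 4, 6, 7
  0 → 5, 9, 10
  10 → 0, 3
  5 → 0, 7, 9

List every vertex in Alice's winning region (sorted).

A0 = {7}
A1: add {2} — 2 (Alice) has 2→7.
A2: add {8} — 8 (Alice) has 8→2.
A3 = A2; e.g. 0 (Bob) can still go to 5. Fixed point.
Alice's winning region = {2, 7, 8}.

2, 7, 8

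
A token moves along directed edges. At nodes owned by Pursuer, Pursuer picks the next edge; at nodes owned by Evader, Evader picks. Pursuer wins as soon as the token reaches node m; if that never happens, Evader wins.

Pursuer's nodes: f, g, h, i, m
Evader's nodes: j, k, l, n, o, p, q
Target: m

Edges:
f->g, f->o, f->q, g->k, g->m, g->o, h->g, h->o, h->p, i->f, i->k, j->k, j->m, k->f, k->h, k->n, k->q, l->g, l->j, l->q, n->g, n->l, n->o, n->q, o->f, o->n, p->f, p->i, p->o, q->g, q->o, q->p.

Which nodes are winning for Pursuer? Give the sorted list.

A0 = {m}
A1: add {g} — g (Pursuer) has g→m.
A2: add {f, h} — f (Pursuer) has f→g; h (Pursuer) has h→g.
A3: add {i} — i (Pursuer) has i→f.
A4 = A3; e.g. j (Evader) can still go to k. Fixed point.
Pursuer's winning region = {f, g, h, i, m}.

f, g, h, i, m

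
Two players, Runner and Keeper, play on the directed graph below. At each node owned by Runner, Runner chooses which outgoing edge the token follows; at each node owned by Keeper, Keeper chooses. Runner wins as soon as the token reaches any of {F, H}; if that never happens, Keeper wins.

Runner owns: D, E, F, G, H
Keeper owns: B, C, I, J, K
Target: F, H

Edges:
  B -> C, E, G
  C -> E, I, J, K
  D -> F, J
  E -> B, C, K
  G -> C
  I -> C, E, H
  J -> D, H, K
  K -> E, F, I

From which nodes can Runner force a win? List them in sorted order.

A0 = {F, H}
A1: add {D} — D (Runner) has D→F.
A2 = A1; e.g. B (Keeper) can still go to C. Fixed point.
Runner's winning region = {D, F, H}.

D, F, H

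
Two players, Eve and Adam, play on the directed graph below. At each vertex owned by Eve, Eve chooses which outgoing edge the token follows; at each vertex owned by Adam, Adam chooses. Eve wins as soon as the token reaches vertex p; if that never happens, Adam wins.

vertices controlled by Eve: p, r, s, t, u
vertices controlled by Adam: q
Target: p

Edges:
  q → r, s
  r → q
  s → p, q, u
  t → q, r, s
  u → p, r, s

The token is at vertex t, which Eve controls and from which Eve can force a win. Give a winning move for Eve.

s

A0 = {p}
A1: add {s, u} — s (Eve) has s→p; u (Eve) has u→p.
A2: add {t} — t (Eve) has t→s.
A3 = A2; e.g. q (Adam) can still go to r. Fixed point.
From t, successor s is in the attractor (rank 1); the other successors q, r are not.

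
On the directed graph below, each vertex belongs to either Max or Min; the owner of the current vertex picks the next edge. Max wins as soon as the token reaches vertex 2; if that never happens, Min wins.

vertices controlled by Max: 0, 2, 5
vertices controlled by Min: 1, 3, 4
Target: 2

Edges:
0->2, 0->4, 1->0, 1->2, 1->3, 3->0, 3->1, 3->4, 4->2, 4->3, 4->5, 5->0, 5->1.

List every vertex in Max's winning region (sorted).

0, 2, 5

A0 = {2}
A1: add {0} — 0 (Max) has 0→2.
A2: add {5} — 5 (Max) has 5→0.
A3 = A2; e.g. 1 (Min) can still go to 3. Fixed point.
Max's winning region = {0, 2, 5}.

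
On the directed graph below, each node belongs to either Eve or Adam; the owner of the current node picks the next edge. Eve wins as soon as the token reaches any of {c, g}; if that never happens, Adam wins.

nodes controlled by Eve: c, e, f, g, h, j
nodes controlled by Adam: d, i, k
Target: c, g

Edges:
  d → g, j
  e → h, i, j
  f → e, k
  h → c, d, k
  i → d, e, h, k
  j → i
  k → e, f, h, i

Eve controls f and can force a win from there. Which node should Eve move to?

e

A0 = {c, g}
A1: add {h} — h (Eve) has h→c.
A2: add {e} — e (Eve) has e→h.
A3: add {f} — f (Eve) has f→e.
A4 = A3; e.g. d (Adam) can still go to j. Fixed point.
From f, successor e is in the attractor (rank 2); the other successor k is not.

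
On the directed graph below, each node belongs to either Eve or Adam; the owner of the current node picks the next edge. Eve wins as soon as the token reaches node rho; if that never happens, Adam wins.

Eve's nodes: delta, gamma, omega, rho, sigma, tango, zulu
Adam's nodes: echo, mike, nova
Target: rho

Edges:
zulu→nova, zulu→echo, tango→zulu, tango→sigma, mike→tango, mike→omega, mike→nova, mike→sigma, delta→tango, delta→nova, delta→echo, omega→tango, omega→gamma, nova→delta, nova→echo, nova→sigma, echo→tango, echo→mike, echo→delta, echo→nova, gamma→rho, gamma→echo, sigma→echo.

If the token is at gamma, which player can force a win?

A0 = {rho}
A1: add {gamma} — gamma (Eve) has gamma→rho.
gamma ∈ A1, so Eve can force the target.

Eve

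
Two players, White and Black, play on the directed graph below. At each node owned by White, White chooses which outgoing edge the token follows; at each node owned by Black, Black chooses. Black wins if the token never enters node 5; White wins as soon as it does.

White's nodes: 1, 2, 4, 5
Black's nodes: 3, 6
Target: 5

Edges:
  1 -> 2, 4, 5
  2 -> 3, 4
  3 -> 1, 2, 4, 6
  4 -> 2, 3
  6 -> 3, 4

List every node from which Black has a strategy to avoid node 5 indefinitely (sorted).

A0 = {5}
A1: add {1} — 1 (White) has 1→5.
A2 = A1; e.g. 2 (White) has no edge into A1. Fixed point.
White's attractor = {1, 5}; Black avoids the target exactly from the complement.

2, 3, 4, 6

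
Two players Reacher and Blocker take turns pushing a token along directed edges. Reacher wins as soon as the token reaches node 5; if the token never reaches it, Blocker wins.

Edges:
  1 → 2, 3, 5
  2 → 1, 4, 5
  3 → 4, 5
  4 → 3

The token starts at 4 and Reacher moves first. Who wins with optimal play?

Track states (vertex, player-to-move).
A0 = {(5,Reacher), (5,Blocker)}
A1: add {(1,Reacher), (2,Reacher), (3,Reacher)}.
A2: add {(1,Blocker), (4,Blocker)}.
A3 = A2; e.g. (2,Blocker) stays out. (4,Reacher) never enters ⇒ Blocker avoids the target.

Blocker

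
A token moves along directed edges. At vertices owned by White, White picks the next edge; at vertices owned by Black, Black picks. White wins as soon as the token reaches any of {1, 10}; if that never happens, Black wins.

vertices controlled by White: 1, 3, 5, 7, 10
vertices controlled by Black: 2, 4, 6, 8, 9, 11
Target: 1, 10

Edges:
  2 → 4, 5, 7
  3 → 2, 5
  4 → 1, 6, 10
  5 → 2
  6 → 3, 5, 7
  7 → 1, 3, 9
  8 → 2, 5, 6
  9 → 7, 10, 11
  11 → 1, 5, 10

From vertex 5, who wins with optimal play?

Black

A0 = {1, 10}
A1: add {7} — 7 (White) has 7→1.
A2 = A1; e.g. 2 (Black) can still go to 4. Fixed point.
5 never enters the attractor, so Black can avoid the target forever.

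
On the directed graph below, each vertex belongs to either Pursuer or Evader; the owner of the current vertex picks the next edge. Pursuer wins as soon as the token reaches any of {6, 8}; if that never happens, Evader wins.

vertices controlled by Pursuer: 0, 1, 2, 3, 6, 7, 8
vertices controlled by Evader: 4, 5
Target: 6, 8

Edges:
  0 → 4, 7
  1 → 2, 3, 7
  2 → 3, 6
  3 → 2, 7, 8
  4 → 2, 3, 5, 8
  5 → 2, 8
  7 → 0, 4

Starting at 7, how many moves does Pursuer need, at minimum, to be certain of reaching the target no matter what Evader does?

4

A0 = {6, 8}
A1: add {2, 3} — 2 (Pursuer) has 2→6; 3 (Pursuer) has 3→8.
A2: add {1, 5} — 1 (Pursuer) has 1→2; 5 (Evader): all of {2, 8} already in.
A3: add {4} — 4 (Evader): all of {2, 3, 5, 8} already in.
A4: add {0, 7} — 0 (Pursuer) has 0→4; 7 (Pursuer) has 7→4.
A4 = all vertices. Fixed point.
7 enters the attractor at level 4, so Pursuer can force the target in 4 moves from there.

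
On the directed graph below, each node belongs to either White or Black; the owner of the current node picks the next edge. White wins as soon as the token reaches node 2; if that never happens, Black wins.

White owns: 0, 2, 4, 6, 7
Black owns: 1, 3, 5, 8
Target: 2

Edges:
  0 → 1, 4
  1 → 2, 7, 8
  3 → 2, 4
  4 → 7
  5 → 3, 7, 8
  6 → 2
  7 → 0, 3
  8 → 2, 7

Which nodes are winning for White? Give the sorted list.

A0 = {2}
A1: add {6} — 6 (White) has 6→2.
A2 = A1; e.g. 0 (White) has no edge into A1. Fixed point.
White's winning region = {2, 6}.

2, 6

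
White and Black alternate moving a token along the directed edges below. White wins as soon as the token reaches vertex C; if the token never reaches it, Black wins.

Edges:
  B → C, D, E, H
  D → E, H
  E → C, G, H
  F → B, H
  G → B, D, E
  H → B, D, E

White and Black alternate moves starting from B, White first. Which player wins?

Track states (vertex, player-to-move).
A0 = {(C,White), (C,Black)}
A1: add {(B,White), (E,White)}.
(B,White) ∈ A1 ⇒ White forces the target.

White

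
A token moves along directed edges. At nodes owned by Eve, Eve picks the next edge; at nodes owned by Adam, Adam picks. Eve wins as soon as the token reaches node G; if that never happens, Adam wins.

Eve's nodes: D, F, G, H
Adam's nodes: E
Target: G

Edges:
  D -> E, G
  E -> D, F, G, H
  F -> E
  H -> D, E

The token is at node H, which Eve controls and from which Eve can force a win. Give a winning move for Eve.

A0 = {G}
A1: add {D} — D (Eve) has D→G.
A2: add {H} — H (Eve) has H→D.
A3 = A2; e.g. E (Adam) can still go to F. Fixed point.
From H, successor D is in the attractor (rank 1); the other successor E is not.

D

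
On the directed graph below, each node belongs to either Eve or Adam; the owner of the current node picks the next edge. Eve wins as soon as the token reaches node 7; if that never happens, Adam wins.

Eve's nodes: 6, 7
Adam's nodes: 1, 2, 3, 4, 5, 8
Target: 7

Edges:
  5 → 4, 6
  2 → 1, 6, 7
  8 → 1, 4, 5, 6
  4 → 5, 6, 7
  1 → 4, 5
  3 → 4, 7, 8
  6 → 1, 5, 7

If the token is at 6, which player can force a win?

Eve

A0 = {7}
A1: add {6} — 6 (Eve) has 6→7.
A2 = A1; e.g. 1 (Adam) can still go to 4. Fixed point.
6 ∈ A1, so Eve can force the target.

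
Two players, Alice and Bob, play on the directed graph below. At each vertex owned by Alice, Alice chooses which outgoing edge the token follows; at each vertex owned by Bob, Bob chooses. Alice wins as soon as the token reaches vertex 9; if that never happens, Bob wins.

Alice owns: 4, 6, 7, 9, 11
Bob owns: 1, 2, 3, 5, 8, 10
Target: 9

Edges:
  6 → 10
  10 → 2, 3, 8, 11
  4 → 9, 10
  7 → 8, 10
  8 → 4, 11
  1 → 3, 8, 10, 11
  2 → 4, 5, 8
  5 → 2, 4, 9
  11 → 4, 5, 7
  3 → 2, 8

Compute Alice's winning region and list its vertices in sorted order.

4, 7, 8, 9, 11

A0 = {9}
A1: add {4} — 4 (Alice) has 4→9.
A2: add {11} — 11 (Alice) has 11→4.
A3: add {8} — 8 (Bob): all of {4, 11} already in.
A4: add {7} — 7 (Alice) has 7→8.
A5 = A4; e.g. 1 (Bob) can still go to 3. Fixed point.
Alice's winning region = {4, 7, 8, 9, 11}.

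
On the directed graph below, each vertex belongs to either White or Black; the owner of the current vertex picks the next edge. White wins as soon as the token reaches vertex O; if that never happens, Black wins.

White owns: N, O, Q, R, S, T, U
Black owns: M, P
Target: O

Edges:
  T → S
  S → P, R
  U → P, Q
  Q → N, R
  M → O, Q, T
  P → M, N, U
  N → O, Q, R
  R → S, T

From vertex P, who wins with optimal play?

Black

A0 = {O}
A1: add {N} — N (White) has N→O.
A2: add {Q} — Q (White) has Q→N.
A3: add {U} — U (White) has U→Q.
A4 = A3; e.g. M (Black) can still go to T. Fixed point.
P never enters the attractor, so Black can avoid the target forever.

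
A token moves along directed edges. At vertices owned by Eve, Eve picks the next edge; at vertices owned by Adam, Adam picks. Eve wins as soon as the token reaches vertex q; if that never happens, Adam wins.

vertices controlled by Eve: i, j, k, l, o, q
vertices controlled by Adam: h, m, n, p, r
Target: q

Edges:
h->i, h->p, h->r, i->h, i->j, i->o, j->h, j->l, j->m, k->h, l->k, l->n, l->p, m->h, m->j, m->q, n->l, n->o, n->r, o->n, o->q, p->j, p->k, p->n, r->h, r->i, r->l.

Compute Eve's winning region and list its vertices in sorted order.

i, o, q

A0 = {q}
A1: add {o} — o (Eve) has o→q.
A2: add {i} — i (Eve) has i→o.
A3 = A2; e.g. h (Adam) can still go to p. Fixed point.
Eve's winning region = {i, o, q}.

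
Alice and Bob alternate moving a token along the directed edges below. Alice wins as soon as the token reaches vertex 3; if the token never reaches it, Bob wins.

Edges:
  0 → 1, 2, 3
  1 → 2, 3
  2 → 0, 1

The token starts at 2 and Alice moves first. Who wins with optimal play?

Bob

Track states (vertex, player-to-move).
A0 = {(3,Alice), (3,Bob)}
A1: add {(0,Alice), (1,Alice)}.
A2: add {(2,Bob)}.
A3 = A2; e.g. (0,Bob) stays out. (2,Alice) never enters ⇒ Bob avoids the target.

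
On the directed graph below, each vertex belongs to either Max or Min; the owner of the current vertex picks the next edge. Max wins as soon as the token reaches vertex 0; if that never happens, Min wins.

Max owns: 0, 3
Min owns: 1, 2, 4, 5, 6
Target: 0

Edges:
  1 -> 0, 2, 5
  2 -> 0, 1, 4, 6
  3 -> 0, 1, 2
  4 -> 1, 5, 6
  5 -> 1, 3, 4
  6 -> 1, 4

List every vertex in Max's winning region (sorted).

0, 3

A0 = {0}
A1: add {3} — 3 (Max) has 3→0.
A2 = A1; e.g. 1 (Min) can still go to 2. Fixed point.
Max's winning region = {0, 3}.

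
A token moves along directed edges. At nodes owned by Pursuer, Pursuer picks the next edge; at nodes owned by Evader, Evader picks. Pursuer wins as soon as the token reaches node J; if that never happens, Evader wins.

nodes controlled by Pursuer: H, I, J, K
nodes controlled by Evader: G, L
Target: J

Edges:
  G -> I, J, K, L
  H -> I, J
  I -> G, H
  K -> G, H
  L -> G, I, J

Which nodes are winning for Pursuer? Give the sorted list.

A0 = {J}
A1: add {H} — H (Pursuer) has H→J.
A2: add {I, K} — I (Pursuer) has I→H; K (Pursuer) has K→H.
A3 = A2; e.g. G (Evader) can still go to L. Fixed point.
Pursuer's winning region = {H, I, J, K}.

H, I, J, K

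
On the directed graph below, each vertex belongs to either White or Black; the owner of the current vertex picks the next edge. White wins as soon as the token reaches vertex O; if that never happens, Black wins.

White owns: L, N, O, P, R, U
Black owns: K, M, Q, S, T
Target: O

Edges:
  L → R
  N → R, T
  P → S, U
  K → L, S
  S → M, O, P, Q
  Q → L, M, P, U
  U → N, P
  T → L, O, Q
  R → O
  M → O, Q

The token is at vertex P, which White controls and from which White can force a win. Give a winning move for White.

U

A0 = {O}
A1: add {R} — R (White) has R→O.
A2: add {L, N} — L (White) has L→R; N (White) has N→R.
A3: add {U} — U (White) has U→N.
A4: add {P} — P (White) has P→U.
A5 = A4; e.g. K (Black) can still go to S. Fixed point.
From P, successor U is in the attractor (rank 3); the other successor S is not.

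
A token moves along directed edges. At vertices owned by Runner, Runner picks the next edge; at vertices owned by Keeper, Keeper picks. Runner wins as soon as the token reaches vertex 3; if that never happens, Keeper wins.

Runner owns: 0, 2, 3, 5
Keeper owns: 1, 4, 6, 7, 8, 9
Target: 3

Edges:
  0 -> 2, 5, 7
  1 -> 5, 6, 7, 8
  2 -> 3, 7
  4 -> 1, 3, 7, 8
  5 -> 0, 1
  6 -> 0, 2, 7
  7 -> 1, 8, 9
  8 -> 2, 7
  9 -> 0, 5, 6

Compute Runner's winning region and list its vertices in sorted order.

0, 2, 3, 5

A0 = {3}
A1: add {2} — 2 (Runner) has 2→3.
A2: add {0} — 0 (Runner) has 0→2.
A3: add {5} — 5 (Runner) has 5→0.
A4 = A3; e.g. 1 (Keeper) can still go to 6. Fixed point.
Runner's winning region = {0, 2, 3, 5}.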